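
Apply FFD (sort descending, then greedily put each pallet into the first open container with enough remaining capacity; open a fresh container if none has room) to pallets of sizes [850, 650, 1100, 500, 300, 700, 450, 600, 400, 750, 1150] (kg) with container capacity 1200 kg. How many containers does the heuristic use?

7

Sorted descending: 1150, 1100, 850, 750, 700, 650, 600, 500, 450, 400, 300.
  1150 → container 1 (new)  [load 1150/1200]
  1100 → container 2 (new)  [load 1100/1200]
  850 → container 3 (new)  [load 850/1200]
  750 → container 4 (new)  [load 750/1200]
  700 → container 5 (new)  [load 700/1200]
  650 → container 6 (new)  [load 650/1200]
  600 → container 7 (new)  [load 600/1200]
  500 → container 5  [load 1200/1200]
  450 → container 4  [load 1200/1200]
  400 → container 6  [load 1050/1200]
  300 → container 3  [load 1150/1200]
7 containers opened.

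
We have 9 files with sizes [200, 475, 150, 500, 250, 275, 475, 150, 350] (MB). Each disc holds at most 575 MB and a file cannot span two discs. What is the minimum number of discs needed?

Total = 500 + 475 + 475 + 350 + 275 + 250 + 200 + 150 + 150 = 2825 MB.
Lower bound: ⌈2825/575⌉ = 5 discs.
A packing using 6 discs:
  disc 1: 500 = 500
  disc 2: 475 = 475
  disc 3: 475 = 475
  disc 4: 350 + 200 = 550
  disc 5: 275 + 250 = 525
  disc 6: 150 + 150 = 300
No arrangement into 5 discs stays within capacity, so 6 is optimal.

6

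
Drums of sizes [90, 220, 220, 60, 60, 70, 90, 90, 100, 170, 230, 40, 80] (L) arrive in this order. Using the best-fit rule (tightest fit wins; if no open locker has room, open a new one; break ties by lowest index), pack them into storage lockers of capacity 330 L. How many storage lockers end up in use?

5

  90 → locker 1 (new)  [load 90/330]
  220 → locker 1  [load 310/330]
  220 → locker 2 (new)  [load 220/330]
  60 → locker 2  [load 280/330]
  60 → locker 3 (new)  [load 60/330]
  70 → locker 3  [load 130/330]
  90 → locker 3  [load 220/330]
  90 → locker 3  [load 310/330]
  100 → locker 4 (new)  [load 100/330]
  170 → locker 4  [load 270/330]
  230 → locker 5 (new)  [load 230/330]
  40 → locker 2  [load 320/330]
  80 → locker 5  [load 310/330]
5 storage lockers opened.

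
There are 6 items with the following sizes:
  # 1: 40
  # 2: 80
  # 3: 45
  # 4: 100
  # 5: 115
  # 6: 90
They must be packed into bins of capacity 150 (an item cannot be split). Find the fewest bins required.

Total = 115 + 100 + 90 + 80 + 45 + 40 = 470.
Lower bound: ⌈470/150⌉ = 4 bins.
A packing using 4 bins:
  bin 1: 115 = 115
  bin 2: 100 + 45 = 145
  bin 3: 90 + 40 = 130
  bin 4: 80 = 80
This matches the lower bound, so 4 is optimal.

4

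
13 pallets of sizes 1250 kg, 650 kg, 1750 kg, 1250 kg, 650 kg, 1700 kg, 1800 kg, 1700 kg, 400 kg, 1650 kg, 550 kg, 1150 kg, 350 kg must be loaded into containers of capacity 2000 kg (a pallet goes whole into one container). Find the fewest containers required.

Total = 1800 + 1750 + 1700 + 1700 + 1650 + 1250 + 1250 + 1150 + 650 + 650 + 550 + 400 + 350 = 14850 kg.
Lower bound: ⌈14850/2000⌉ = 8 containers.
A packing using 9 containers:
  container 1: 1800 = 1800
  container 2: 1750 = 1750
  container 3: 1700 = 1700
  container 4: 1700 = 1700
  container 5: 1650 + 350 = 2000
  container 6: 1250 + 650 = 1900
  container 7: 1250 + 650 = 1900
  container 8: 1150 + 550 = 1700
  container 9: 400 = 400
No arrangement into 8 containers stays within capacity, so 9 is optimal.

9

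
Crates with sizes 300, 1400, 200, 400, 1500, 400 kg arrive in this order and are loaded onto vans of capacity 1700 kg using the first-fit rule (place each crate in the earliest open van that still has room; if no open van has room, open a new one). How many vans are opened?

  300 → van 1 (new)  [load 300/1700]
  1400 → van 1  [load 1700/1700]
  200 → van 2 (new)  [load 200/1700]
  400 → van 2  [load 600/1700]
  1500 → van 3 (new)  [load 1500/1700]
  400 → van 2  [load 1000/1700]
3 vans opened.

3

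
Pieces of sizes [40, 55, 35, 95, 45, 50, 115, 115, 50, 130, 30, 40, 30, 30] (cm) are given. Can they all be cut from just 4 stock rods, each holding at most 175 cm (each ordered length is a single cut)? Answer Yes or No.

Total = 860 cm; ⌈860/175⌉ = 5.
At least 5 stock rods are required, but only 4 are allowed.

No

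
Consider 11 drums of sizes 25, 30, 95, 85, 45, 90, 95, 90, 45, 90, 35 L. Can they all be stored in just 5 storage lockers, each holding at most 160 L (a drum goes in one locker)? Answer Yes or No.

No

Total = 725 L; ⌈725/160⌉ = 5.
6 drums each exceed half the capacity and cannot share a locker, forcing at least 6 storage lockers.
At least 6 storage lockers are required, but only 5 are allowed.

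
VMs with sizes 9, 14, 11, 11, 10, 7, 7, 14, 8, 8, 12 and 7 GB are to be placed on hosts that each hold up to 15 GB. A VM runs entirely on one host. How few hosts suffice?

Total = 14 + 14 + 12 + 11 + 11 + 10 + 9 + 8 + 8 + 7 + 7 + 7 = 118 GB.
Lower bound: ⌈118/15⌉ = 8 hosts.
Also, 9 VMs each exceed 15/2 GB, and no two of those can share a host, so at least 9 hosts are needed.
A packing using 10 hosts:
  host 1: 14 = 14
  host 2: 14 = 14
  host 3: 12 = 12
  host 4: 11 = 11
  host 5: 11 = 11
  host 6: 10 = 10
  host 7: 9 = 9
  host 8: 8 + 7 = 15
  host 9: 8 + 7 = 15
  host 10: 7 = 7
No arrangement into 9 hosts stays within capacity, so 10 is optimal.

10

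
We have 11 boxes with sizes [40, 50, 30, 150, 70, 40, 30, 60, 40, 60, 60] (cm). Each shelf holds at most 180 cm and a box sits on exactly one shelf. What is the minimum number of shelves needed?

4

Total = 150 + 70 + 60 + 60 + 60 + 50 + 40 + 40 + 40 + 30 + 30 = 630 cm.
Lower bound: ⌈630/180⌉ = 4 shelves.
A packing using 4 shelves:
  shelf 1: 150 + 30 = 180
  shelf 2: 70 + 60 + 50 = 180
  shelf 3: 60 + 60 + 40 = 160
  shelf 4: 40 + 40 + 30 = 110
This matches the lower bound, so 4 is optimal.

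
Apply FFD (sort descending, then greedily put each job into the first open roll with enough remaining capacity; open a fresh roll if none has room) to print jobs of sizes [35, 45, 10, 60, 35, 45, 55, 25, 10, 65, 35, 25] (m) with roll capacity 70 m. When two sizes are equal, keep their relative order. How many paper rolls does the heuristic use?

7

Sorted descending: 65, 60, 55, 45, 45, 35, 35, 35, 25, 25, 10, 10.
  65 → roll 1 (new)  [load 65/70]
  60 → roll 2 (new)  [load 60/70]
  55 → roll 3 (new)  [load 55/70]
  45 → roll 4 (new)  [load 45/70]
  45 → roll 5 (new)  [load 45/70]
  35 → roll 6 (new)  [load 35/70]
  35 → roll 6  [load 70/70]
  35 → roll 7 (new)  [load 35/70]
  25 → roll 4  [load 70/70]
  25 → roll 5  [load 70/70]
  10 → roll 2  [load 70/70]
  10 → roll 3  [load 65/70]
7 paper rolls opened.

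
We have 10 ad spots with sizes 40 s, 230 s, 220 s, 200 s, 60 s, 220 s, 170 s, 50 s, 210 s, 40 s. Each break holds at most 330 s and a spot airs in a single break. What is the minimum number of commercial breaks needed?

Total = 230 + 220 + 220 + 210 + 200 + 170 + 60 + 50 + 40 + 40 = 1440 s.
Lower bound: ⌈1440/330⌉ = 5 commercial breaks.
Also, 6 ad spots each exceed 165 s, and no two of those can share a break, so at least 6 commercial breaks are needed.
A packing using 6 commercial breaks:
  break 1: 230 + 60 + 40 = 330
  break 2: 220 + 50 + 40 = 310
  break 3: 220 = 220
  break 4: 210 = 210
  break 5: 200 = 200
  break 6: 170 = 170
This matches the lower bound, so 6 is optimal.

6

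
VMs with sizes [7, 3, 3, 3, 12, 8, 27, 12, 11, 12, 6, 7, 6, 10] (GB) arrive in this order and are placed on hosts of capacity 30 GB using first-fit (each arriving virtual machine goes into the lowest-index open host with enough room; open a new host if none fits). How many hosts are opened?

  7 → host 1 (new)  [load 7/30]
  3 → host 1  [load 10/30]
  3 → host 1  [load 13/30]
  3 → host 1  [load 16/30]
  12 → host 1  [load 28/30]
  8 → host 2 (new)  [load 8/30]
  27 → host 3 (new)  [load 27/30]
  12 → host 2  [load 20/30]
  11 → host 4 (new)  [load 11/30]
  12 → host 4  [load 23/30]
  6 → host 2  [load 26/30]
  7 → host 4  [load 30/30]
  6 → host 5 (new)  [load 6/30]
  10 → host 5  [load 16/30]
5 hosts opened.

5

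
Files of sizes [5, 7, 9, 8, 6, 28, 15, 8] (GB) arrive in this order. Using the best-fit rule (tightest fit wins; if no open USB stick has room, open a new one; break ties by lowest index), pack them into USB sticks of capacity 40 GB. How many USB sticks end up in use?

3

  5 → USB stick 1 (new)  [load 5/40]
  7 → USB stick 1  [load 12/40]
  9 → USB stick 1  [load 21/40]
  8 → USB stick 1  [load 29/40]
  6 → USB stick 1  [load 35/40]
  28 → USB stick 2 (new)  [load 28/40]
  15 → USB stick 3 (new)  [load 15/40]
  8 → USB stick 2  [load 36/40]
3 USB sticks opened.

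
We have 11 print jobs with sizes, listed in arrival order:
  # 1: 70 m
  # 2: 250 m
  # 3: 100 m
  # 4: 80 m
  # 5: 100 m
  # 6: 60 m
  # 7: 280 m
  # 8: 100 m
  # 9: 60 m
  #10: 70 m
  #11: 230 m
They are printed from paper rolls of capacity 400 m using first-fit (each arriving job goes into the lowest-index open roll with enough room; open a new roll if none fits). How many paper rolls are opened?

  70 → roll 1 (new)  [load 70/400]
  250 → roll 1  [load 320/400]
  100 → roll 2 (new)  [load 100/400]
  80 → roll 1  [load 400/400]
  100 → roll 2  [load 200/400]
  60 → roll 2  [load 260/400]
  280 → roll 3 (new)  [load 280/400]
  100 → roll 2  [load 360/400]
  60 → roll 3  [load 340/400]
  70 → roll 4 (new)  [load 70/400]
  230 → roll 4  [load 300/400]
4 paper rolls opened.

4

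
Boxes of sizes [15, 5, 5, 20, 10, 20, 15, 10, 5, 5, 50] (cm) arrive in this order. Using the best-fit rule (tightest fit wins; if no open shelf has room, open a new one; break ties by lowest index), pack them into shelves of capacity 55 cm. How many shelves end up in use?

  15 → shelf 1 (new)  [load 15/55]
  5 → shelf 1  [load 20/55]
  5 → shelf 1  [load 25/55]
  20 → shelf 1  [load 45/55]
  10 → shelf 1  [load 55/55]
  20 → shelf 2 (new)  [load 20/55]
  15 → shelf 2  [load 35/55]
  10 → shelf 2  [load 45/55]
  5 → shelf 2  [load 50/55]
  5 → shelf 2  [load 55/55]
  50 → shelf 3 (new)  [load 50/55]
3 shelves opened.

3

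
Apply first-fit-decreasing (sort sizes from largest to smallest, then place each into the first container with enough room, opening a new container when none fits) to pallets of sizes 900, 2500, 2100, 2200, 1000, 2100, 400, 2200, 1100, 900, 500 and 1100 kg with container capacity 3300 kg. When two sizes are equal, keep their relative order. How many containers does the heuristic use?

6

Sorted descending: 2500, 2200, 2200, 2100, 2100, 1100, 1100, 1000, 900, 900, 500, 400.
  2500 → container 1 (new)  [load 2500/3300]
  2200 → container 2 (new)  [load 2200/3300]
  2200 → container 3 (new)  [load 2200/3300]
  2100 → container 4 (new)  [load 2100/3300]
  2100 → container 5 (new)  [load 2100/3300]
  1100 → container 2  [load 3300/3300]
  1100 → container 3  [load 3300/3300]
  1000 → container 4  [load 3100/3300]
  900 → container 5  [load 3000/3300]
  900 → container 6 (new)  [load 900/3300]
  500 → container 1  [load 3000/3300]
  400 → container 6  [load 1300/3300]
6 containers opened.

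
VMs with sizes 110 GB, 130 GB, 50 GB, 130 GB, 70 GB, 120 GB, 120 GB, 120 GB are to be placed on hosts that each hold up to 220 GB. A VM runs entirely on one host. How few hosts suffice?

Total = 130 + 130 + 120 + 120 + 120 + 110 + 70 + 50 = 850 GB.
Lower bound: ⌈850/220⌉ = 4 hosts.
Also, 5 VMs each exceed 110 GB, and no two of those can share a host, so at least 5 hosts are needed.
A packing using 6 hosts:
  host 1: 130 + 70 = 200
  host 2: 130 + 50 = 180
  host 3: 120 = 120
  host 4: 120 = 120
  host 5: 120 = 120
  host 6: 110 = 110
No arrangement into 5 hosts stays within capacity, so 6 is optimal.

6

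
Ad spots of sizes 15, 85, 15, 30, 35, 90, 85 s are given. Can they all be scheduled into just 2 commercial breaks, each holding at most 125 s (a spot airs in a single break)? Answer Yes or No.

Total = 355 s; ⌈355/125⌉ = 3.
At least 3 commercial breaks are required, but only 2 are allowed.

No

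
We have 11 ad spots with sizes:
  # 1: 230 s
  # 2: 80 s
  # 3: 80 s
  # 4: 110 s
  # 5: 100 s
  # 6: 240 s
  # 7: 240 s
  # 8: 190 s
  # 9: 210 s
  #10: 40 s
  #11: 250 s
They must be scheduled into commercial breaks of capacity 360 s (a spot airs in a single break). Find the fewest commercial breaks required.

Total = 250 + 240 + 240 + 230 + 210 + 190 + 110 + 100 + 80 + 80 + 40 = 1770 s.
Lower bound: ⌈1770/360⌉ = 5 commercial breaks.
Also, 6 ad spots each exceed 180 s, and no two of those can share a break, so at least 6 commercial breaks are needed.
A packing using 6 commercial breaks:
  break 1: 250 + 110 = 360
  break 2: 240 + 100 = 340
  break 3: 240 + 80 + 40 = 360
  break 4: 230 + 80 = 310
  break 5: 210 = 210
  break 6: 190 = 190
This matches the lower bound, so 6 is optimal.

6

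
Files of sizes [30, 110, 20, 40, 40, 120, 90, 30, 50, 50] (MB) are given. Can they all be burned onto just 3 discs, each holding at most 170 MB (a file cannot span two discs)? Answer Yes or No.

No

Total = 580 MB; ⌈580/170⌉ = 4.
At least 4 discs are required, but only 3 are allowed.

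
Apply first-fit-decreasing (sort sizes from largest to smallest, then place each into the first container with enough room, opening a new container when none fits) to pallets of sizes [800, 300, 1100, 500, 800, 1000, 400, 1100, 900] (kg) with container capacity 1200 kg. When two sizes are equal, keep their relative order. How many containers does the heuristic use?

7

Sorted descending: 1100, 1100, 1000, 900, 800, 800, 500, 400, 300.
  1100 → container 1 (new)  [load 1100/1200]
  1100 → container 2 (new)  [load 1100/1200]
  1000 → container 3 (new)  [load 1000/1200]
  900 → container 4 (new)  [load 900/1200]
  800 → container 5 (new)  [load 800/1200]
  800 → container 6 (new)  [load 800/1200]
  500 → container 7 (new)  [load 500/1200]
  400 → container 5  [load 1200/1200]
  300 → container 4  [load 1200/1200]
7 containers opened.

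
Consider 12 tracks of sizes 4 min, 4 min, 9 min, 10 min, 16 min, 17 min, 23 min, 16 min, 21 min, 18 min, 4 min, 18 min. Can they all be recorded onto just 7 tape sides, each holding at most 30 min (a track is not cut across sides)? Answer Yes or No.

A valid assignment using 7 tape sides:
  side 1: 23 + 4 = 27
  side 2: 21 + 9 = 30
  side 3: 18 + 10 = 28
  side 4: 18 + 4 + 4 = 26
  side 5: 17 = 17
  side 6: 16 = 16
  side 7: 16 = 16
Every load is within 30 min, so 7 tape sides suffice.

Yes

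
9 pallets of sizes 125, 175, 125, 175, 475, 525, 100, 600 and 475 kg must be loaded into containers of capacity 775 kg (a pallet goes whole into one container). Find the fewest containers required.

Total = 600 + 525 + 475 + 475 + 175 + 175 + 125 + 125 + 100 = 2775 kg.
Lower bound: ⌈2775/775⌉ = 4 containers.
A packing using 4 containers:
  container 1: 600 + 175 = 775
  container 2: 525 + 175 = 700
  container 3: 475 + 125 + 125 = 725
  container 4: 475 + 100 = 575
This matches the lower bound, so 4 is optimal.

4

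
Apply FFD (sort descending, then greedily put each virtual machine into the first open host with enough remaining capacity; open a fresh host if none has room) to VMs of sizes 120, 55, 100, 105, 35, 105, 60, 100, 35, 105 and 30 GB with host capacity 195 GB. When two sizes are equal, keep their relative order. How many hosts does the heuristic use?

6

Sorted descending: 120, 105, 105, 105, 100, 100, 60, 55, 35, 35, 30.
  120 → host 1 (new)  [load 120/195]
  105 → host 2 (new)  [load 105/195]
  105 → host 3 (new)  [load 105/195]
  105 → host 4 (new)  [load 105/195]
  100 → host 5 (new)  [load 100/195]
  100 → host 6 (new)  [load 100/195]
  60 → host 1  [load 180/195]
  55 → host 2  [load 160/195]
  35 → host 2  [load 195/195]
  35 → host 3  [load 140/195]
  30 → host 3  [load 170/195]
6 hosts opened.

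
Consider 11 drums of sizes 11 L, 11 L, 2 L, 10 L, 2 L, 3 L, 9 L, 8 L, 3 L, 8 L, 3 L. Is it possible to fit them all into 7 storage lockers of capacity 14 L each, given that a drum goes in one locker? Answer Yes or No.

A valid assignment using 6 storage lockers:
  locker 1: 11 + 3 = 14
  locker 2: 11 + 3 = 14
  locker 3: 10 + 3 = 13
  locker 4: 9 + 2 + 2 = 13
  locker 5: 8 = 8
  locker 6: 8 = 8
That uses only 6 ≤ 7, so 7 storage lockers are enough.

Yes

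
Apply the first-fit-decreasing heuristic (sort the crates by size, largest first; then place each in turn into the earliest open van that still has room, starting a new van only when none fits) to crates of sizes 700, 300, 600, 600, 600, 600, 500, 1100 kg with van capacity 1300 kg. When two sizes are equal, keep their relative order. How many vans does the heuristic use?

5

Sorted descending: 1100, 700, 600, 600, 600, 600, 500, 300.
  1100 → van 1 (new)  [load 1100/1300]
  700 → van 2 (new)  [load 700/1300]
  600 → van 2  [load 1300/1300]
  600 → van 3 (new)  [load 600/1300]
  600 → van 3  [load 1200/1300]
  600 → van 4 (new)  [load 600/1300]
  500 → van 4  [load 1100/1300]
  300 → van 5 (new)  [load 300/1300]
5 vans opened.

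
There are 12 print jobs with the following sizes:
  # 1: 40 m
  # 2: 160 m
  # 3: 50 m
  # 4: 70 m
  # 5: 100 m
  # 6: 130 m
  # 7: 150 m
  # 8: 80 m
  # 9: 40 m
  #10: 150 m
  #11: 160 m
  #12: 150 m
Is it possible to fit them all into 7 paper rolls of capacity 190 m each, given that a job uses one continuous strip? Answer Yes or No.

No

Total = 1280 m; ⌈1280/190⌉ = 7.
The bound of 7 does not rule out 7, but exhaustive search shows no assignment into 7 paper rolls of capacity 190 m exists — the minimum is 8.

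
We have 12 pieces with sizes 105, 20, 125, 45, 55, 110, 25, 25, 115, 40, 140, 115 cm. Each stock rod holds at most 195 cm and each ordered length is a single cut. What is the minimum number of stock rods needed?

6

Total = 140 + 125 + 115 + 115 + 110 + 105 + 55 + 45 + 40 + 25 + 25 + 20 = 920 cm.
Lower bound: ⌈920/195⌉ = 5 stock rods.
Also, 6 pieces each exceed 195/2 cm, and no two of those can share a stock rod, so at least 6 stock rods are needed.
A packing using 6 stock rods:
  stock rod 1: 140 + 55 = 195
  stock rod 2: 125 + 45 + 25 = 195
  stock rod 3: 115 + 40 + 25 = 180
  stock rod 4: 115 + 20 = 135
  stock rod 5: 110 = 110
  stock rod 6: 105 = 105
This matches the lower bound, so 6 is optimal.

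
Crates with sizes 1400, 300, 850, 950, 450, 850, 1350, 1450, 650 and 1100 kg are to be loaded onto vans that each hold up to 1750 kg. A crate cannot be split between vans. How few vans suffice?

Total = 1450 + 1400 + 1350 + 1100 + 950 + 850 + 850 + 650 + 450 + 300 = 9350 kg.
Lower bound: ⌈9350/1750⌉ = 6 vans.
A packing using 6 vans:
  van 1: 1450 + 300 = 1750
  van 2: 1400 = 1400
  van 3: 1350 = 1350
  van 4: 1100 + 650 = 1750
  van 5: 950 + 450 = 1400
  van 6: 850 + 850 = 1700
This matches the lower bound, so 6 is optimal.

6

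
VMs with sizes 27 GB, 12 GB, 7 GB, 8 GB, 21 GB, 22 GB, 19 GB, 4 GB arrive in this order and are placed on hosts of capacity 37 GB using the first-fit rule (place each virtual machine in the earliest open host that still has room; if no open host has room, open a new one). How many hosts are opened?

5

  27 → host 1 (new)  [load 27/37]
  12 → host 2 (new)  [load 12/37]
  7 → host 1  [load 34/37]
  8 → host 2  [load 20/37]
  21 → host 3 (new)  [load 21/37]
  22 → host 4 (new)  [load 22/37]
  19 → host 5 (new)  [load 19/37]
  4 → host 2  [load 24/37]
5 hosts opened.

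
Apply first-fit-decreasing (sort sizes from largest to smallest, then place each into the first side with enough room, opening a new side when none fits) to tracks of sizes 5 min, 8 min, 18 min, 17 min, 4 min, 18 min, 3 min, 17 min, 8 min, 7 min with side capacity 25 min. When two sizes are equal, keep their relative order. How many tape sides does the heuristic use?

Sorted descending: 18, 18, 17, 17, 8, 8, 7, 5, 4, 3.
  18 → side 1 (new)  [load 18/25]
  18 → side 2 (new)  [load 18/25]
  17 → side 3 (new)  [load 17/25]
  17 → side 4 (new)  [load 17/25]
  8 → side 3  [load 25/25]
  8 → side 4  [load 25/25]
  7 → side 1  [load 25/25]
  5 → side 2  [load 23/25]
  4 → side 5 (new)  [load 4/25]
  3 → side 5  [load 7/25]
5 tape sides opened.

5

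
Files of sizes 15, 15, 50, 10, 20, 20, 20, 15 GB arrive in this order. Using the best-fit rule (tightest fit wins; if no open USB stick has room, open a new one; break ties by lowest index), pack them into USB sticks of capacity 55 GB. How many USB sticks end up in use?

4

  15 → USB stick 1 (new)  [load 15/55]
  15 → USB stick 1  [load 30/55]
  50 → USB stick 2 (new)  [load 50/55]
  10 → USB stick 1  [load 40/55]
  20 → USB stick 3 (new)  [load 20/55]
  20 → USB stick 3  [load 40/55]
  20 → USB stick 4 (new)  [load 20/55]
  15 → USB stick 1  [load 55/55]
4 USB sticks opened.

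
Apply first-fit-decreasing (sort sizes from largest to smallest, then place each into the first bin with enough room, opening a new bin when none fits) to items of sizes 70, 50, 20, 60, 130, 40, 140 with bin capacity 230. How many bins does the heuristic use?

3

Sorted descending: 140, 130, 70, 60, 50, 40, 20.
  140 → bin 1 (new)  [load 140/230]
  130 → bin 2 (new)  [load 130/230]
  70 → bin 1  [load 210/230]
  60 → bin 2  [load 190/230]
  50 → bin 3 (new)  [load 50/230]
  40 → bin 2  [load 230/230]
  20 → bin 1  [load 230/230]
3 bins opened.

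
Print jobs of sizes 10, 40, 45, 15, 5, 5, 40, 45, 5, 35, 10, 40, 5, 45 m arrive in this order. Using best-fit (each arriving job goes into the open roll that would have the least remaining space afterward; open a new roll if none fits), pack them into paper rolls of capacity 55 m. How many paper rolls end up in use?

7

  10 → roll 1 (new)  [load 10/55]
  40 → roll 1  [load 50/55]
  45 → roll 2 (new)  [load 45/55]
  15 → roll 3 (new)  [load 15/55]
  5 → roll 1  [load 55/55]
  5 → roll 2  [load 50/55]
  40 → roll 3  [load 55/55]
  45 → roll 4 (new)  [load 45/55]
  5 → roll 2  [load 55/55]
  35 → roll 5 (new)  [load 35/55]
  10 → roll 4  [load 55/55]
  40 → roll 6 (new)  [load 40/55]
  5 → roll 6  [load 45/55]
  45 → roll 7 (new)  [load 45/55]
7 paper rolls opened.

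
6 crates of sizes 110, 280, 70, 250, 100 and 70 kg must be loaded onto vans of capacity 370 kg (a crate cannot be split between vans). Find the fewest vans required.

3

Total = 280 + 250 + 110 + 100 + 70 + 70 = 880 kg.
Lower bound: ⌈880/370⌉ = 3 vans.
A packing using 3 vans:
  van 1: 280 + 70 = 350
  van 2: 250 + 110 = 360
  van 3: 100 + 70 = 170
This matches the lower bound, so 3 is optimal.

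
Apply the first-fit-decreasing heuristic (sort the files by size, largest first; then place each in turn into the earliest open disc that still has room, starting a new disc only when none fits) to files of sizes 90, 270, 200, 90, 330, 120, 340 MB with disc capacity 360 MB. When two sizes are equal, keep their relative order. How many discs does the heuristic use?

5

Sorted descending: 340, 330, 270, 200, 120, 90, 90.
  340 → disc 1 (new)  [load 340/360]
  330 → disc 2 (new)  [load 330/360]
  270 → disc 3 (new)  [load 270/360]
  200 → disc 4 (new)  [load 200/360]
  120 → disc 4  [load 320/360]
  90 → disc 3  [load 360/360]
  90 → disc 5 (new)  [load 90/360]
5 discs opened.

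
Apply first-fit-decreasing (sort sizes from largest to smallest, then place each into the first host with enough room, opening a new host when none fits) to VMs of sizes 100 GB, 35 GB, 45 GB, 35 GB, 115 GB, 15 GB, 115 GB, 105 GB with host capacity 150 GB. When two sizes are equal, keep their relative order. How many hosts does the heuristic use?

4

Sorted descending: 115, 115, 105, 100, 45, 35, 35, 15.
  115 → host 1 (new)  [load 115/150]
  115 → host 2 (new)  [load 115/150]
  105 → host 3 (new)  [load 105/150]
  100 → host 4 (new)  [load 100/150]
  45 → host 3  [load 150/150]
  35 → host 1  [load 150/150]
  35 → host 2  [load 150/150]
  15 → host 4  [load 115/150]
4 hosts opened.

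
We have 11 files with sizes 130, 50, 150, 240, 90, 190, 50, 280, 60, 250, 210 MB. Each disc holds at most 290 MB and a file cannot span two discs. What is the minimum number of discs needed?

7

Total = 280 + 250 + 240 + 210 + 190 + 150 + 130 + 90 + 60 + 50 + 50 = 1700 MB.
Lower bound: ⌈1700/290⌉ = 6 discs.
A packing using 7 discs:
  disc 1: 280 = 280
  disc 2: 250 = 250
  disc 3: 240 + 50 = 290
  disc 4: 210 + 60 = 270
  disc 5: 190 + 90 = 280
  disc 6: 150 + 130 = 280
  disc 7: 50 = 50
No arrangement into 6 discs stays within capacity, so 7 is optimal.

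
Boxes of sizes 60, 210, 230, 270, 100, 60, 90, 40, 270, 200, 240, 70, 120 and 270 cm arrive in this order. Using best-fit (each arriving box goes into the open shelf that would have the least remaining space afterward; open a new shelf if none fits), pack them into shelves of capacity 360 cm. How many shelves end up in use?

7

  60 → shelf 1 (new)  [load 60/360]
  210 → shelf 1  [load 270/360]
  230 → shelf 2 (new)  [load 230/360]
  270 → shelf 3 (new)  [load 270/360]
  100 → shelf 2  [load 330/360]
  60 → shelf 1  [load 330/360]
  90 → shelf 3  [load 360/360]
  40 → shelf 4 (new)  [load 40/360]
  270 → shelf 4  [load 310/360]
  200 → shelf 5 (new)  [load 200/360]
  240 → shelf 6 (new)  [load 240/360]
  70 → shelf 6  [load 310/360]
  120 → shelf 5  [load 320/360]
  270 → shelf 7 (new)  [load 270/360]
7 shelves opened.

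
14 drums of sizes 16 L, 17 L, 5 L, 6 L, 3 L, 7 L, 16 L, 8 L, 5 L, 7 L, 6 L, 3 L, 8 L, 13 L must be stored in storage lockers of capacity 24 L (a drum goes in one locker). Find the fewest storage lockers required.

Total = 17 + 16 + 16 + 13 + 8 + 8 + 7 + 7 + 6 + 6 + 5 + 5 + 3 + 3 = 120 L.
Lower bound: ⌈120/24⌉ = 5 storage lockers.
A packing using 5 storage lockers:
  locker 1: 17 + 7 = 24
  locker 2: 16 + 8 = 24
  locker 3: 16 + 8 = 24
  locker 4: 13 + 6 + 5 = 24
  locker 5: 7 + 6 + 5 + 3 + 3 = 24
This matches the lower bound, so 5 is optimal.

5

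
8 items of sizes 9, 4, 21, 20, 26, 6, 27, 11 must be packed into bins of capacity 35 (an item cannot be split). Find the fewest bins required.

4

Total = 27 + 26 + 21 + 20 + 11 + 9 + 6 + 4 = 124.
Lower bound: ⌈124/35⌉ = 4 bins.
A packing using 4 bins:
  bin 1: 27 + 6 = 33
  bin 2: 26 + 9 = 35
  bin 3: 21 + 11 = 32
  bin 4: 20 + 4 = 24
This matches the lower bound, so 4 is optimal.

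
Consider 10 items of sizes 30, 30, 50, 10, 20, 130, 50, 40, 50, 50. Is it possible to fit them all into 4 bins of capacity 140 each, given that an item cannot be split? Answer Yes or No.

A valid assignment using 4 bins:
  bin 1: 130 + 10 = 140
  bin 2: 50 + 50 + 40 = 140
  bin 3: 50 + 50 + 30 = 130
  bin 4: 30 + 20 = 50
Every load is within 140, so 4 bins suffice.

Yes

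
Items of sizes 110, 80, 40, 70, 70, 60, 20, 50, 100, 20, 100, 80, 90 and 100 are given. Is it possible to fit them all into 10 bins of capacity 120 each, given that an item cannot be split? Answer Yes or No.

Yes

A valid assignment using 10 bins:
  bin 1: 110 = 110
  bin 2: 100 + 20 = 120
  bin 3: 100 + 20 = 120
  bin 4: 100 = 100
  bin 5: 90 = 90
  bin 6: 80 + 40 = 120
  bin 7: 80 = 80
  bin 8: 70 + 50 = 120
  bin 9: 70 = 70
  bin 10: 60 = 60
Every load is within 120, so 10 bins suffice.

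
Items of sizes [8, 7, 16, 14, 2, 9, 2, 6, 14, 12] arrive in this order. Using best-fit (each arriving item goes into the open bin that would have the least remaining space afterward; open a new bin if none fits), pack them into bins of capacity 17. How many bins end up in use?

  8 → bin 1 (new)  [load 8/17]
  7 → bin 1  [load 15/17]
  16 → bin 2 (new)  [load 16/17]
  14 → bin 3 (new)  [load 14/17]
  2 → bin 1  [load 17/17]
  9 → bin 4 (new)  [load 9/17]
  2 → bin 3  [load 16/17]
  6 → bin 4  [load 15/17]
  14 → bin 5 (new)  [load 14/17]
  12 → bin 6 (new)  [load 12/17]
6 bins opened.

6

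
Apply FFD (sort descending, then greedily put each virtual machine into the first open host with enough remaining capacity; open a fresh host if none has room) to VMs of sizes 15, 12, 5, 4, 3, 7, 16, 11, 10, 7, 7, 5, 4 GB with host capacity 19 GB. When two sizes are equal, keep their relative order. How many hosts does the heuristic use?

6

Sorted descending: 16, 15, 12, 11, 10, 7, 7, 7, 5, 5, 4, 4, 3.
  16 → host 1 (new)  [load 16/19]
  15 → host 2 (new)  [load 15/19]
  12 → host 3 (new)  [load 12/19]
  11 → host 4 (new)  [load 11/19]
  10 → host 5 (new)  [load 10/19]
  7 → host 3  [load 19/19]
  7 → host 4  [load 18/19]
  7 → host 5  [load 17/19]
  5 → host 6 (new)  [load 5/19]
  5 → host 6  [load 10/19]
  4 → host 2  [load 19/19]
  4 → host 6  [load 14/19]
  3 → host 1  [load 19/19]
6 hosts opened.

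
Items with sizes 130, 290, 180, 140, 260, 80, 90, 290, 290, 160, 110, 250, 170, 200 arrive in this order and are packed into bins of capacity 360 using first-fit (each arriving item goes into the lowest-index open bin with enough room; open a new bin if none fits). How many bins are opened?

10

  130 → bin 1 (new)  [load 130/360]
  290 → bin 2 (new)  [load 290/360]
  180 → bin 1  [load 310/360]
  140 → bin 3 (new)  [load 140/360]
  260 → bin 4 (new)  [load 260/360]
  80 → bin 3  [load 220/360]
  90 → bin 3  [load 310/360]
  290 → bin 5 (new)  [load 290/360]
  290 → bin 6 (new)  [load 290/360]
  160 → bin 7 (new)  [load 160/360]
  110 → bin 7  [load 270/360]
  250 → bin 8 (new)  [load 250/360]
  170 → bin 9 (new)  [load 170/360]
  200 → bin 10 (new)  [load 200/360]
10 bins opened.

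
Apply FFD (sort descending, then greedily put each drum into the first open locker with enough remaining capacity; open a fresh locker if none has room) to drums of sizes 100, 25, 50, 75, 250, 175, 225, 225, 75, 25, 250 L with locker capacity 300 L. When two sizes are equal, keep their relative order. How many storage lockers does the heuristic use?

Sorted descending: 250, 250, 225, 225, 175, 100, 75, 75, 50, 25, 25.
  250 → locker 1 (new)  [load 250/300]
  250 → locker 2 (new)  [load 250/300]
  225 → locker 3 (new)  [load 225/300]
  225 → locker 4 (new)  [load 225/300]
  175 → locker 5 (new)  [load 175/300]
  100 → locker 5  [load 275/300]
  75 → locker 3  [load 300/300]
  75 → locker 4  [load 300/300]
  50 → locker 1  [load 300/300]
  25 → locker 2  [load 275/300]
  25 → locker 2  [load 300/300]
5 storage lockers opened.

5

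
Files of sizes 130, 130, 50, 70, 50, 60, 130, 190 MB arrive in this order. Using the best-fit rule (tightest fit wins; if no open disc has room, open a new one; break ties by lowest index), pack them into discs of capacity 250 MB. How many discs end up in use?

4

  130 → disc 1 (new)  [load 130/250]
  130 → disc 2 (new)  [load 130/250]
  50 → disc 1  [load 180/250]
  70 → disc 1  [load 250/250]
  50 → disc 2  [load 180/250]
  60 → disc 2  [load 240/250]
  130 → disc 3 (new)  [load 130/250]
  190 → disc 4 (new)  [load 190/250]
4 discs opened.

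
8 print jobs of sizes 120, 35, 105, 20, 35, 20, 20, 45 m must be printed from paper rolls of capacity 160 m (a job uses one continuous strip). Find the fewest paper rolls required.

Total = 120 + 105 + 45 + 35 + 35 + 20 + 20 + 20 = 400 m.
Lower bound: ⌈400/160⌉ = 3 paper rolls.
A packing using 3 paper rolls:
  roll 1: 120 + 35 = 155
  roll 2: 105 + 45 = 150
  roll 3: 35 + 20 + 20 + 20 = 95
This matches the lower bound, so 3 is optimal.

3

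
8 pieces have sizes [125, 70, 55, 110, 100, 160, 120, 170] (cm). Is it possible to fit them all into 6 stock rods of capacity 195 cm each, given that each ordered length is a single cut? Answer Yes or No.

Yes

A valid assignment using 6 stock rods:
  stock rod 1: 170 = 170
  stock rod 2: 160 = 160
  stock rod 3: 125 + 70 = 195
  stock rod 4: 120 + 55 = 175
  stock rod 5: 110 = 110
  stock rod 6: 100 = 100
Every load is within 195 cm, so 6 stock rods suffice.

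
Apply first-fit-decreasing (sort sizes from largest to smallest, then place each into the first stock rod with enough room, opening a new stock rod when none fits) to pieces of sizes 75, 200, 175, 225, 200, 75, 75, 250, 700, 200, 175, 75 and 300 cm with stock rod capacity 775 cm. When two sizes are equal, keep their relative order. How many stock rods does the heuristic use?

4

Sorted descending: 700, 300, 250, 225, 200, 200, 200, 175, 175, 75, 75, 75, 75.
  700 → stock rod 1 (new)  [load 700/775]
  300 → stock rod 2 (new)  [load 300/775]
  250 → stock rod 2  [load 550/775]
  225 → stock rod 2  [load 775/775]
  200 → stock rod 3 (new)  [load 200/775]
  200 → stock rod 3  [load 400/775]
  200 → stock rod 3  [load 600/775]
  175 → stock rod 3  [load 775/775]
  175 → stock rod 4 (new)  [load 175/775]
  75 → stock rod 1  [load 775/775]
  75 → stock rod 4  [load 250/775]
  75 → stock rod 4  [load 325/775]
  75 → stock rod 4  [load 400/775]
4 stock rods opened.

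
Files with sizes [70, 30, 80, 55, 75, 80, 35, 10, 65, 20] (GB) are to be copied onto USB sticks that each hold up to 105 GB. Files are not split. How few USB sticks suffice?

6

Total = 80 + 80 + 75 + 70 + 65 + 55 + 35 + 30 + 20 + 10 = 520 GB.
Lower bound: ⌈520/105⌉ = 5 USB sticks.
Also, 6 files each exceed 105/2 GB, and no two of those can share a USB stick, so at least 6 USB sticks are needed.
A packing using 6 USB sticks:
  USB stick 1: 80 + 20 = 100
  USB stick 2: 80 + 10 = 90
  USB stick 3: 75 + 30 = 105
  USB stick 4: 70 + 35 = 105
  USB stick 5: 65 = 65
  USB stick 6: 55 = 55
This matches the lower bound, so 6 is optimal.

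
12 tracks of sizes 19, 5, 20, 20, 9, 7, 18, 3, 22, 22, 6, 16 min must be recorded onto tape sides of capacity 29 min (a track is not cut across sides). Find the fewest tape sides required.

Total = 22 + 22 + 20 + 20 + 19 + 18 + 16 + 9 + 7 + 6 + 5 + 3 = 167 min.
Lower bound: ⌈167/29⌉ = 6 tape sides.
Also, 7 tracks each exceed 29/2 min, and no two of those can share a side, so at least 7 tape sides are needed.
A packing using 7 tape sides:
  side 1: 22 + 7 = 29
  side 2: 22 + 6 = 28
  side 3: 20 + 9 = 29
  side 4: 20 + 5 + 3 = 28
  side 5: 19 = 19
  side 6: 18 = 18
  side 7: 16 = 16
This matches the lower bound, so 7 is optimal.

7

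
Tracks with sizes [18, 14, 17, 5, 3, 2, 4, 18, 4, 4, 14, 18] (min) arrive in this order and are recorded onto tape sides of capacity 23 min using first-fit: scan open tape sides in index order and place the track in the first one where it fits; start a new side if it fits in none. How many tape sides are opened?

6

  18 → side 1 (new)  [load 18/23]
  14 → side 2 (new)  [load 14/23]
  17 → side 3 (new)  [load 17/23]
  5 → side 1  [load 23/23]
  3 → side 2  [load 17/23]
  2 → side 2  [load 19/23]
  4 → side 2  [load 23/23]
  18 → side 4 (new)  [load 18/23]
  4 → side 3  [load 21/23]
  4 → side 4  [load 22/23]
  14 → side 5 (new)  [load 14/23]
  18 → side 6 (new)  [load 18/23]
6 tape sides opened.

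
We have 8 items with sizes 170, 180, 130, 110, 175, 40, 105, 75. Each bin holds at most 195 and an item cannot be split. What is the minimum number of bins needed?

Total = 180 + 175 + 170 + 130 + 110 + 105 + 75 + 40 = 985.
Lower bound: ⌈985/195⌉ = 6 bins.
A packing using 6 bins:
  bin 1: 180 = 180
  bin 2: 175 = 175
  bin 3: 170 = 170
  bin 4: 130 + 40 = 170
  bin 5: 110 + 75 = 185
  bin 6: 105 = 105
This matches the lower bound, so 6 is optimal.

6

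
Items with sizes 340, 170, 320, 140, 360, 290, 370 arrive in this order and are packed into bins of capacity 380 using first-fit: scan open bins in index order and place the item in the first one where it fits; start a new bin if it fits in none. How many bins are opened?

  340 → bin 1 (new)  [load 340/380]
  170 → bin 2 (new)  [load 170/380]
  320 → bin 3 (new)  [load 320/380]
  140 → bin 2  [load 310/380]
  360 → bin 4 (new)  [load 360/380]
  290 → bin 5 (new)  [load 290/380]
  370 → bin 6 (new)  [load 370/380]
6 bins opened.

6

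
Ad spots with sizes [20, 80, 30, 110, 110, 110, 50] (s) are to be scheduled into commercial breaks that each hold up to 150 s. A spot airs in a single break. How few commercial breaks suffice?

4

Total = 110 + 110 + 110 + 80 + 50 + 30 + 20 = 510 s.
Lower bound: ⌈510/150⌉ = 4 commercial breaks.
A packing using 4 commercial breaks:
  break 1: 110 + 30 = 140
  break 2: 110 + 20 = 130
  break 3: 110 = 110
  break 4: 80 + 50 = 130
This matches the lower bound, so 4 is optimal.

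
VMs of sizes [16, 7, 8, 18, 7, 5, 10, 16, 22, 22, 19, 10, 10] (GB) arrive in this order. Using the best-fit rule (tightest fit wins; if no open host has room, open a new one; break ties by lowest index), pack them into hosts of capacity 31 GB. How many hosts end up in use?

  16 → host 1 (new)  [load 16/31]
  7 → host 1  [load 23/31]
  8 → host 1  [load 31/31]
  18 → host 2 (new)  [load 18/31]
  7 → host 2  [load 25/31]
  5 → host 2  [load 30/31]
  10 → host 3 (new)  [load 10/31]
  16 → host 3  [load 26/31]
  22 → host 4 (new)  [load 22/31]
  22 → host 5 (new)  [load 22/31]
  19 → host 6 (new)  [load 19/31]
  10 → host 6  [load 29/31]
  10 → host 7 (new)  [load 10/31]
7 hosts opened.

7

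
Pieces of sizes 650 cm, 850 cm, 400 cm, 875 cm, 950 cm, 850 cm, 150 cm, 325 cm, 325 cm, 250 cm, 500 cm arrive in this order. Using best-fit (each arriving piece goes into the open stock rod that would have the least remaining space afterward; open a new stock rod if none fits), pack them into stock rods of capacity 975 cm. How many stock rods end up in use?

7

  650 → stock rod 1 (new)  [load 650/975]
  850 → stock rod 2 (new)  [load 850/975]
  400 → stock rod 3 (new)  [load 400/975]
  875 → stock rod 4 (new)  [load 875/975]
  950 → stock rod 5 (new)  [load 950/975]
  850 → stock rod 6 (new)  [load 850/975]
  150 → stock rod 1  [load 800/975]
  325 → stock rod 3  [load 725/975]
  325 → stock rod 7 (new)  [load 325/975]
  250 → stock rod 3  [load 975/975]
  500 → stock rod 7  [load 825/975]
7 stock rods opened.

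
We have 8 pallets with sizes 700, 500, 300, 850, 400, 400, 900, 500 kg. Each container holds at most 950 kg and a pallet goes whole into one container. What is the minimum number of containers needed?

Total = 900 + 850 + 700 + 500 + 500 + 400 + 400 + 300 = 4550 kg.
Lower bound: ⌈4550/950⌉ = 5 containers.
A packing using 6 containers:
  container 1: 900 = 900
  container 2: 850 = 850
  container 3: 700 = 700
  container 4: 500 + 400 = 900
  container 5: 500 + 400 = 900
  container 6: 300 = 300
No arrangement into 5 containers stays within capacity, so 6 is optimal.

6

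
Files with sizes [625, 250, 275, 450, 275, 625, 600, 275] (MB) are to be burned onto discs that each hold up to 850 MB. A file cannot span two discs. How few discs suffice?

5

Total = 625 + 625 + 600 + 450 + 275 + 275 + 275 + 250 = 3375 MB.
Lower bound: ⌈3375/850⌉ = 4 discs.
A packing using 5 discs:
  disc 1: 625 = 625
  disc 2: 625 = 625
  disc 3: 600 + 250 = 850
  disc 4: 450 + 275 = 725
  disc 5: 275 + 275 = 550
No arrangement into 4 discs stays within capacity, so 5 is optimal.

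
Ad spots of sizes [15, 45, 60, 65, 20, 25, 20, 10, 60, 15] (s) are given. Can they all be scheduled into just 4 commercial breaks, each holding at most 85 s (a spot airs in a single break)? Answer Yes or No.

A valid assignment using 4 commercial breaks:
  break 1: 65 + 20 = 85
  break 2: 60 + 25 = 85
  break 3: 60 + 20 = 80
  break 4: 45 + 15 + 15 + 10 = 85
Every load is within 85 s, so 4 commercial breaks suffice.

Yes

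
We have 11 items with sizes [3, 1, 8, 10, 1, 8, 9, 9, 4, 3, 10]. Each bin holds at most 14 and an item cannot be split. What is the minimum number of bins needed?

6

Total = 10 + 10 + 9 + 9 + 8 + 8 + 4 + 3 + 3 + 1 + 1 = 66.
Lower bound: ⌈66/14⌉ = 5 bins.
Also, 6 items each exceed 7, and no two of those can share a bin, so at least 6 bins are needed.
A packing using 6 bins:
  bin 1: 10 + 4 = 14
  bin 2: 10 + 3 + 1 = 14
  bin 3: 9 + 3 + 1 = 13
  bin 4: 9 = 9
  bin 5: 8 = 8
  bin 6: 8 = 8
This matches the lower bound, so 6 is optimal.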